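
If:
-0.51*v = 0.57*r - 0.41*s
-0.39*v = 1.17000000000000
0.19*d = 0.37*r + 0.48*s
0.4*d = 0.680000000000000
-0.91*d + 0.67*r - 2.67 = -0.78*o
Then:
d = 1.70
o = 3.66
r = 2.04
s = -0.90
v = -3.00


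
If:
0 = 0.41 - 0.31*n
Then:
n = 1.32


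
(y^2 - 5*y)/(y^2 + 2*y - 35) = y/(y + 7)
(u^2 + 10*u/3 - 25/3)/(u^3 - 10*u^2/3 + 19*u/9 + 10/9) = 3*(u + 5)/(3*u^2 - 5*u - 2)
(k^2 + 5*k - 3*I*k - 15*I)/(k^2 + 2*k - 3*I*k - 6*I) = (k + 5)/(k + 2)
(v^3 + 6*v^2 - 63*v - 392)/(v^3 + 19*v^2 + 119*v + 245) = (v - 8)/(v + 5)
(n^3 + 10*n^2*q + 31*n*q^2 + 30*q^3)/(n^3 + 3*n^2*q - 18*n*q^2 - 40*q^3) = (-n - 3*q)/(-n + 4*q)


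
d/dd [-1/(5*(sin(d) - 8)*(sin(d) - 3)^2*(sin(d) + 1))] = (4*sin(d)^2 - 27*sin(d) + 5)*cos(d)/(5*(sin(d) - 8)^2*(sin(d) - 3)^3*(sin(d) + 1)^2)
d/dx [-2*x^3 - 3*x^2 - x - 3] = -6*x^2 - 6*x - 1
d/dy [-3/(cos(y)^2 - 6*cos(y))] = 6*(3 - cos(y))*sin(y)/((cos(y) - 6)^2*cos(y)^2)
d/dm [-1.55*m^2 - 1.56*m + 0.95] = -3.1*m - 1.56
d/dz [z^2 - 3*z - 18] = 2*z - 3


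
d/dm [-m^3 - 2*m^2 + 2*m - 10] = -3*m^2 - 4*m + 2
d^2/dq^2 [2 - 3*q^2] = -6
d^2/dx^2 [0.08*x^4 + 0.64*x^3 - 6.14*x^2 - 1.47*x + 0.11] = 0.96*x^2 + 3.84*x - 12.28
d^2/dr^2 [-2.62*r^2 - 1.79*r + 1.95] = -5.24000000000000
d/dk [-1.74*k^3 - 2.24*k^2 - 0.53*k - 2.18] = -5.22*k^2 - 4.48*k - 0.53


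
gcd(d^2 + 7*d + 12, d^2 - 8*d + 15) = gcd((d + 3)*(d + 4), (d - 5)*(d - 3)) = 1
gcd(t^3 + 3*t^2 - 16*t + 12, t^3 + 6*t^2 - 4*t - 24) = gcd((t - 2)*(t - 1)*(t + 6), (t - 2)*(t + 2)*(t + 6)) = t^2 + 4*t - 12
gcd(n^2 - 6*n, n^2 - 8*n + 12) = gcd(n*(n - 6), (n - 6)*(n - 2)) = n - 6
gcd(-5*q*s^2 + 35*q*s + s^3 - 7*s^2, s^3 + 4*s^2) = s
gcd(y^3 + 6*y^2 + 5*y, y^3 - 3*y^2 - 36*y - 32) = y + 1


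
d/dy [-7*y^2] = -14*y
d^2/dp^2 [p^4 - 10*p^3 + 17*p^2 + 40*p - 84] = 12*p^2 - 60*p + 34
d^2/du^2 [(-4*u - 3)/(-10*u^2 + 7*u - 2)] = 2*((4*u + 3)*(20*u - 7)^2 - 2*(60*u + 1)*(10*u^2 - 7*u + 2))/(10*u^2 - 7*u + 2)^3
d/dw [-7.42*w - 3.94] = -7.42000000000000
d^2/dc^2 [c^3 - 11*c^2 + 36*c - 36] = 6*c - 22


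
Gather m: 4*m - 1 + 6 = 4*m + 5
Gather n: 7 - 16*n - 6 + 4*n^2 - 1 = 4*n^2 - 16*n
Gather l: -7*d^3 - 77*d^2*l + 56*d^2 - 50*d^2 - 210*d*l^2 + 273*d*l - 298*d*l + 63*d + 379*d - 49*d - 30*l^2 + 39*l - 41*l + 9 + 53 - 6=-7*d^3 + 6*d^2 + 393*d + l^2*(-210*d - 30) + l*(-77*d^2 - 25*d - 2) + 56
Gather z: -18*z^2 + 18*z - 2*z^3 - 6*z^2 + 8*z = -2*z^3 - 24*z^2 + 26*z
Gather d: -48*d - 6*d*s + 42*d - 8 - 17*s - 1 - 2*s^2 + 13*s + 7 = d*(-6*s - 6) - 2*s^2 - 4*s - 2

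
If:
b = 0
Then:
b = 0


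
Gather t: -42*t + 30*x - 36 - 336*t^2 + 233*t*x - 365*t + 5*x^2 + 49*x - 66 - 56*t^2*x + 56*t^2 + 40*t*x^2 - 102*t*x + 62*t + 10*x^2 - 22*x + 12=t^2*(-56*x - 280) + t*(40*x^2 + 131*x - 345) + 15*x^2 + 57*x - 90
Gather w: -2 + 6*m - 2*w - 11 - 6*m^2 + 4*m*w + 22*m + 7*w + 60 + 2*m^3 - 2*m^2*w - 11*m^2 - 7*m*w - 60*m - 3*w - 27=2*m^3 - 17*m^2 - 32*m + w*(-2*m^2 - 3*m + 2) + 20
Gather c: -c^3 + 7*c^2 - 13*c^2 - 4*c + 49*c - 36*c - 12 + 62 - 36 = -c^3 - 6*c^2 + 9*c + 14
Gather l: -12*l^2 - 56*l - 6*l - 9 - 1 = -12*l^2 - 62*l - 10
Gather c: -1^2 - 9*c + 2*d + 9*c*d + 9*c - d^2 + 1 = 9*c*d - d^2 + 2*d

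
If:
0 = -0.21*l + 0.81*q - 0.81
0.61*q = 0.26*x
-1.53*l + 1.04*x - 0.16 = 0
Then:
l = 2.54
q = 1.66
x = 3.89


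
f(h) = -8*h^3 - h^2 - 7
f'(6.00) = -876.00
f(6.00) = -1771.00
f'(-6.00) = -852.00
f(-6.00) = 1685.00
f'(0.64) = -11.11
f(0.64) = -9.51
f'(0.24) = -1.86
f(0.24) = -7.17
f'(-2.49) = -143.82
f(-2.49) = 110.31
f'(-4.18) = -410.98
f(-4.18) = 559.80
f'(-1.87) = -80.19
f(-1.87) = 41.82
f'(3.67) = -330.59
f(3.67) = -415.92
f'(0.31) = -2.93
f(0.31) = -7.33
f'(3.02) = -224.93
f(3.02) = -236.47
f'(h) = -24*h^2 - 2*h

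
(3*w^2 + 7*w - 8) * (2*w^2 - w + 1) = 6*w^4 + 11*w^3 - 20*w^2 + 15*w - 8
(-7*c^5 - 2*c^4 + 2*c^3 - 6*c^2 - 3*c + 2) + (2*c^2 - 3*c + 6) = -7*c^5 - 2*c^4 + 2*c^3 - 4*c^2 - 6*c + 8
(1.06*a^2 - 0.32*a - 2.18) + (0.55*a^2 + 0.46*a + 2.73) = 1.61*a^2 + 0.14*a + 0.55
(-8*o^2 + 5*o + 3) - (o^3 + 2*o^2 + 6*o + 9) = -o^3 - 10*o^2 - o - 6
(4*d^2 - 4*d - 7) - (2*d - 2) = 4*d^2 - 6*d - 5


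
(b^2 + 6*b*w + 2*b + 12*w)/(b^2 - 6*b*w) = (b^2 + 6*b*w + 2*b + 12*w)/(b*(b - 6*w))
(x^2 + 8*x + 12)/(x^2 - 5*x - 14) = (x + 6)/(x - 7)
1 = 1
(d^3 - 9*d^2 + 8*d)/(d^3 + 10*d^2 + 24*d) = (d^2 - 9*d + 8)/(d^2 + 10*d + 24)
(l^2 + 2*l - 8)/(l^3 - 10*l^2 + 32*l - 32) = (l + 4)/(l^2 - 8*l + 16)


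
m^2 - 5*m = m*(m - 5)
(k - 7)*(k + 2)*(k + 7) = k^3 + 2*k^2 - 49*k - 98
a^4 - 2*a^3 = a^3*(a - 2)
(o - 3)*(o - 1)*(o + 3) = o^3 - o^2 - 9*o + 9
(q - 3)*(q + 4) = q^2 + q - 12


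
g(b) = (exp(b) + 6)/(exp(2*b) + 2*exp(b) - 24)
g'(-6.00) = 0.00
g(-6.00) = -0.25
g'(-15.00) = 0.00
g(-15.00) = -0.25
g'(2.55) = -0.17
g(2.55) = 0.11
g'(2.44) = -0.21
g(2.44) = 0.13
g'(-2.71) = -0.00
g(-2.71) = -0.25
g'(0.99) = -1.57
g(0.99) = -0.76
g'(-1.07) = -0.03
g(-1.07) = -0.27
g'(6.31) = -0.00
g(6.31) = 0.00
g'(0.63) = -0.42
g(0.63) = -0.47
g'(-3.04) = -0.00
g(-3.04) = -0.25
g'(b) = (exp(b) + 6)*(-2*exp(2*b) - 2*exp(b))/(exp(2*b) + 2*exp(b) - 24)^2 + exp(b)/(exp(2*b) + 2*exp(b) - 24) = -exp(b)/(exp(2*b) - 8*exp(b) + 16)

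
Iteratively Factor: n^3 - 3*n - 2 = (n + 1)*(n^2 - n - 2) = (n - 2)*(n + 1)*(n + 1)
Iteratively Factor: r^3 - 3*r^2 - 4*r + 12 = (r + 2)*(r^2 - 5*r + 6) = (r - 3)*(r + 2)*(r - 2)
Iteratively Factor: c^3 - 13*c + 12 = (c - 3)*(c^2 + 3*c - 4) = (c - 3)*(c + 4)*(c - 1)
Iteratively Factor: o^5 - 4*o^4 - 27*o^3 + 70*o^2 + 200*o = (o - 5)*(o^4 + o^3 - 22*o^2 - 40*o) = (o - 5)^2*(o^3 + 6*o^2 + 8*o) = (o - 5)^2*(o + 4)*(o^2 + 2*o) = o*(o - 5)^2*(o + 4)*(o + 2)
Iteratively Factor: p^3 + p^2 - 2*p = (p)*(p^2 + p - 2) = p*(p + 2)*(p - 1)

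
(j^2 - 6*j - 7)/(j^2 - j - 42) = (j + 1)/(j + 6)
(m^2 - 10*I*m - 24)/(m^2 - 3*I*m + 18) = (m - 4*I)/(m + 3*I)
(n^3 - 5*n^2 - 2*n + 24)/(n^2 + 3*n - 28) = (n^2 - n - 6)/(n + 7)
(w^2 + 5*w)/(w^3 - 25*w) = 1/(w - 5)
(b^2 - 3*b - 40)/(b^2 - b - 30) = (b - 8)/(b - 6)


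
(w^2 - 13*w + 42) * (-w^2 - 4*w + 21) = -w^4 + 9*w^3 + 31*w^2 - 441*w + 882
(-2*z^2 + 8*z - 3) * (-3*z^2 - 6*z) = 6*z^4 - 12*z^3 - 39*z^2 + 18*z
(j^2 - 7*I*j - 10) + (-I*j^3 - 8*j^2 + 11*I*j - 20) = -I*j^3 - 7*j^2 + 4*I*j - 30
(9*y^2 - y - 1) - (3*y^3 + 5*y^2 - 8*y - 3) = -3*y^3 + 4*y^2 + 7*y + 2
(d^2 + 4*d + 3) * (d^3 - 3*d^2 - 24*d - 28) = d^5 + d^4 - 33*d^3 - 133*d^2 - 184*d - 84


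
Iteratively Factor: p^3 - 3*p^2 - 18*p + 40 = (p - 2)*(p^2 - p - 20) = (p - 2)*(p + 4)*(p - 5)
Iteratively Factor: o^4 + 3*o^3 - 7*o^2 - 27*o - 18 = (o + 2)*(o^3 + o^2 - 9*o - 9) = (o - 3)*(o + 2)*(o^2 + 4*o + 3) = (o - 3)*(o + 1)*(o + 2)*(o + 3)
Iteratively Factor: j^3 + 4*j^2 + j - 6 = (j + 2)*(j^2 + 2*j - 3) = (j - 1)*(j + 2)*(j + 3)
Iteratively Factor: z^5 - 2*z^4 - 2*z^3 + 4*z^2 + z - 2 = (z + 1)*(z^4 - 3*z^3 + z^2 + 3*z - 2) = (z - 2)*(z + 1)*(z^3 - z^2 - z + 1) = (z - 2)*(z + 1)^2*(z^2 - 2*z + 1) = (z - 2)*(z - 1)*(z + 1)^2*(z - 1)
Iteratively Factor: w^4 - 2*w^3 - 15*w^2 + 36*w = (w - 3)*(w^3 + w^2 - 12*w) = (w - 3)*(w + 4)*(w^2 - 3*w) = (w - 3)^2*(w + 4)*(w)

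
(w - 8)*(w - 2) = w^2 - 10*w + 16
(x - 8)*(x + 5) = x^2 - 3*x - 40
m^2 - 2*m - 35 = (m - 7)*(m + 5)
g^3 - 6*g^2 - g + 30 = (g - 5)*(g - 3)*(g + 2)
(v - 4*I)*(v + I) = v^2 - 3*I*v + 4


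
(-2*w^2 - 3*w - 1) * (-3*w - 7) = 6*w^3 + 23*w^2 + 24*w + 7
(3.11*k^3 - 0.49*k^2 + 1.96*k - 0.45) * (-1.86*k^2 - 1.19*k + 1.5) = -5.7846*k^5 - 2.7895*k^4 + 1.6025*k^3 - 2.2304*k^2 + 3.4755*k - 0.675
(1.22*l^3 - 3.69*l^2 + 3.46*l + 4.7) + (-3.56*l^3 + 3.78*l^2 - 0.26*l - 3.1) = -2.34*l^3 + 0.0899999999999999*l^2 + 3.2*l + 1.6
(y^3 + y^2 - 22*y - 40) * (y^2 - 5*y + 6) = y^5 - 4*y^4 - 21*y^3 + 76*y^2 + 68*y - 240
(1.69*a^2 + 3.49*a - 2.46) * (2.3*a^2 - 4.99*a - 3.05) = 3.887*a^4 - 0.4061*a^3 - 28.2276*a^2 + 1.6309*a + 7.503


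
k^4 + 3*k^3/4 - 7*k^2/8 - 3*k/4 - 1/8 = (k - 1)*(k + 1/4)*(k + 1/2)*(k + 1)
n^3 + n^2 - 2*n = n*(n - 1)*(n + 2)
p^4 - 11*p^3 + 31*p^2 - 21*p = p*(p - 7)*(p - 3)*(p - 1)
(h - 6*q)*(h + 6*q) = h^2 - 36*q^2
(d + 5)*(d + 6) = d^2 + 11*d + 30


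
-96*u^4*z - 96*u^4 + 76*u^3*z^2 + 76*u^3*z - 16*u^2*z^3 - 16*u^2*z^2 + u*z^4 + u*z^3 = (-8*u + z)*(-6*u + z)*(-2*u + z)*(u*z + u)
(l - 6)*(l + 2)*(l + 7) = l^3 + 3*l^2 - 40*l - 84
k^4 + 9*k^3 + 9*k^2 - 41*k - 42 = (k - 2)*(k + 1)*(k + 3)*(k + 7)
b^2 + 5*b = b*(b + 5)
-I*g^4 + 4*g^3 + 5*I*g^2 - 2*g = g*(g + I)*(g + 2*I)*(-I*g + 1)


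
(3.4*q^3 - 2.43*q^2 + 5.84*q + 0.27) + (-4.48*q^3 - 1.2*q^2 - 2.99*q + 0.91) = -1.08*q^3 - 3.63*q^2 + 2.85*q + 1.18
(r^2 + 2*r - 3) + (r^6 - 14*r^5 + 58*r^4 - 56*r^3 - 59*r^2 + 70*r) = r^6 - 14*r^5 + 58*r^4 - 56*r^3 - 58*r^2 + 72*r - 3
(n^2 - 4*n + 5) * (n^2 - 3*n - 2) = n^4 - 7*n^3 + 15*n^2 - 7*n - 10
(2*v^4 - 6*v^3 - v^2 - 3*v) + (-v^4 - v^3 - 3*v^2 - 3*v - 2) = v^4 - 7*v^3 - 4*v^2 - 6*v - 2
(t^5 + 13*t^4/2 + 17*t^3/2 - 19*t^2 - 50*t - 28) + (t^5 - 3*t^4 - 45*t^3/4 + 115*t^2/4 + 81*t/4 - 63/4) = 2*t^5 + 7*t^4/2 - 11*t^3/4 + 39*t^2/4 - 119*t/4 - 175/4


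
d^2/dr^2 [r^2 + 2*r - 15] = 2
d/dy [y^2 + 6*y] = 2*y + 6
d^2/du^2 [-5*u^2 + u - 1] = -10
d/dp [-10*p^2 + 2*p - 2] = 2 - 20*p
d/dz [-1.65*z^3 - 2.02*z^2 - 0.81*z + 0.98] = -4.95*z^2 - 4.04*z - 0.81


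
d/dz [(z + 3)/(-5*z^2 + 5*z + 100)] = (-z^2 + z + (z + 3)*(2*z - 1) + 20)/(5*(-z^2 + z + 20)^2)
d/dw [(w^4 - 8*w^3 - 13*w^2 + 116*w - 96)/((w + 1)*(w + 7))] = 2*(w^5 + 8*w^4 - 50*w^3 - 194*w^2 + 5*w + 790)/(w^4 + 16*w^3 + 78*w^2 + 112*w + 49)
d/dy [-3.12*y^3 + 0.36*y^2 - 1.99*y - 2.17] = -9.36*y^2 + 0.72*y - 1.99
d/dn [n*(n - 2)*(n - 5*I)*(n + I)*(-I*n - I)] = -5*I*n^4 + n^3*(-16 + 4*I) + n^2*(12 - 9*I) + n*(16 + 10*I) + 10*I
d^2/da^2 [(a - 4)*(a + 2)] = 2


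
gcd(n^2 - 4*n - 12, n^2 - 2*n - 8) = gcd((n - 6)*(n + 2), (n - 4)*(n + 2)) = n + 2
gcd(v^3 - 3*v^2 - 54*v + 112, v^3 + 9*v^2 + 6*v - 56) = v^2 + 5*v - 14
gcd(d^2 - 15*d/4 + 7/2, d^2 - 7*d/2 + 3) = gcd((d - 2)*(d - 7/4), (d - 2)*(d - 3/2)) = d - 2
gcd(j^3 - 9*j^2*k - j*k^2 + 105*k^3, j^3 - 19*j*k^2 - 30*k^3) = j^2 - 2*j*k - 15*k^2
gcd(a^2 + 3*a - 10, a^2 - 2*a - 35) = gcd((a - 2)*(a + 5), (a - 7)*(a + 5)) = a + 5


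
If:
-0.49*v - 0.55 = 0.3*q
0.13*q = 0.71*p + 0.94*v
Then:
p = -1.62300469483568*v - 0.335680751173709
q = -1.63333333333333*v - 1.83333333333333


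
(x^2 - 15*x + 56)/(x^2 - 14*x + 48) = (x - 7)/(x - 6)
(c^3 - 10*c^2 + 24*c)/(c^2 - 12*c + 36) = c*(c - 4)/(c - 6)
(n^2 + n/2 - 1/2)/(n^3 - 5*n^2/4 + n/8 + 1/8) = 4*(n + 1)/(4*n^2 - 3*n - 1)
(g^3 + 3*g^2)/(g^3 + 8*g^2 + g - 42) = g^2/(g^2 + 5*g - 14)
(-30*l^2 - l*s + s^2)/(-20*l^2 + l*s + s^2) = (-6*l + s)/(-4*l + s)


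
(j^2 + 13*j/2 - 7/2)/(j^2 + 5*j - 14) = (j - 1/2)/(j - 2)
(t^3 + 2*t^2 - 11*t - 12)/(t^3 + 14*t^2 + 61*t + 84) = (t^2 - 2*t - 3)/(t^2 + 10*t + 21)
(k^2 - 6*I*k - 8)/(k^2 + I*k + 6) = (k - 4*I)/(k + 3*I)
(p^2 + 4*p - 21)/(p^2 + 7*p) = (p - 3)/p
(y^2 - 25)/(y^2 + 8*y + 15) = (y - 5)/(y + 3)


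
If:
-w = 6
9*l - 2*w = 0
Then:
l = -4/3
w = -6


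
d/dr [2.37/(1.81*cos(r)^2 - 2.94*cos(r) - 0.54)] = (8.5794*cos(r) - 6.9678)*sin(r)/(-1.81*cos(r)^2 + 2.94*cos(r) + 0.54)^2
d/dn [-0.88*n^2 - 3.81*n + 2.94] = -1.76*n - 3.81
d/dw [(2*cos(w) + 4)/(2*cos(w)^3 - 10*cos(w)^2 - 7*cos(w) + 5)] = 8*(-37*cos(w) + cos(2*w) + cos(3*w) - 18)*sin(w)/(-11*cos(w) - 10*cos(2*w) + cos(3*w))^2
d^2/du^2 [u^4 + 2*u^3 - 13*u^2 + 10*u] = 12*u^2 + 12*u - 26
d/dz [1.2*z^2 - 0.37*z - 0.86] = 2.4*z - 0.37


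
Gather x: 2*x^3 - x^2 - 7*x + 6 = 2*x^3 - x^2 - 7*x + 6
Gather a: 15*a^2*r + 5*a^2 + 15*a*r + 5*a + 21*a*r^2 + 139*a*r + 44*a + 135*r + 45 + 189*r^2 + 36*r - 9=a^2*(15*r + 5) + a*(21*r^2 + 154*r + 49) + 189*r^2 + 171*r + 36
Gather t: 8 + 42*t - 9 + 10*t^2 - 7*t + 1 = 10*t^2 + 35*t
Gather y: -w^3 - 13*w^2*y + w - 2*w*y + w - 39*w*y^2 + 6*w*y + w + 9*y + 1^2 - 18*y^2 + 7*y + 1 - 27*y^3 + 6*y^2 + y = -w^3 + 3*w - 27*y^3 + y^2*(-39*w - 12) + y*(-13*w^2 + 4*w + 17) + 2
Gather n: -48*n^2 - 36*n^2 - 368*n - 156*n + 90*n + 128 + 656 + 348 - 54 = -84*n^2 - 434*n + 1078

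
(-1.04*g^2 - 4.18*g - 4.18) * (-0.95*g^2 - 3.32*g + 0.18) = 0.988*g^4 + 7.4238*g^3 + 17.6614*g^2 + 13.1252*g - 0.7524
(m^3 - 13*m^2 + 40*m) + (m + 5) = m^3 - 13*m^2 + 41*m + 5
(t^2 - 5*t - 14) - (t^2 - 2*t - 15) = 1 - 3*t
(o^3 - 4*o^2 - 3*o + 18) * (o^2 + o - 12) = o^5 - 3*o^4 - 19*o^3 + 63*o^2 + 54*o - 216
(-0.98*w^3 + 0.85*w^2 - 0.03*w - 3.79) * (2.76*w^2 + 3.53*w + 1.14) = -2.7048*w^5 - 1.1134*w^4 + 1.8005*w^3 - 9.5973*w^2 - 13.4129*w - 4.3206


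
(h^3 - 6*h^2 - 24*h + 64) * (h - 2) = h^4 - 8*h^3 - 12*h^2 + 112*h - 128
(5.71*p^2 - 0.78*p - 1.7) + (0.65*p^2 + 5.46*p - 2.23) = 6.36*p^2 + 4.68*p - 3.93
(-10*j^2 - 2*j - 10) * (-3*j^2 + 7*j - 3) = 30*j^4 - 64*j^3 + 46*j^2 - 64*j + 30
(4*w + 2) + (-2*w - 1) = 2*w + 1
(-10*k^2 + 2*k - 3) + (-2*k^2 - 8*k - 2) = -12*k^2 - 6*k - 5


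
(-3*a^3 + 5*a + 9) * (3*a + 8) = -9*a^4 - 24*a^3 + 15*a^2 + 67*a + 72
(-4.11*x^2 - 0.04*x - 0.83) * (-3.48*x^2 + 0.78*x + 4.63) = 14.3028*x^4 - 3.0666*x^3 - 16.1721*x^2 - 0.8326*x - 3.8429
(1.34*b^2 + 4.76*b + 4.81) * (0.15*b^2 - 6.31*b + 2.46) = 0.201*b^4 - 7.7414*b^3 - 26.0177*b^2 - 18.6415*b + 11.8326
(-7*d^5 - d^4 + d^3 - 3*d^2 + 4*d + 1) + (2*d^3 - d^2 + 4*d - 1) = -7*d^5 - d^4 + 3*d^3 - 4*d^2 + 8*d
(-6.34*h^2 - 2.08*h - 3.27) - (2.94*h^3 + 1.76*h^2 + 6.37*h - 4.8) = -2.94*h^3 - 8.1*h^2 - 8.45*h + 1.53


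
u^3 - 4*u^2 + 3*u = u*(u - 3)*(u - 1)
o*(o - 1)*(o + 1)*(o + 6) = o^4 + 6*o^3 - o^2 - 6*o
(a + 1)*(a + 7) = a^2 + 8*a + 7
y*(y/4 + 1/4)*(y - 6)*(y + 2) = y^4/4 - 3*y^3/4 - 4*y^2 - 3*y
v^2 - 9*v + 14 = (v - 7)*(v - 2)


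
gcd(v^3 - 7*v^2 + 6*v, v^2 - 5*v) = v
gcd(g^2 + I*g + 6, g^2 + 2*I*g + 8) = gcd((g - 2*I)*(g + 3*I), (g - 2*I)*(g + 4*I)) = g - 2*I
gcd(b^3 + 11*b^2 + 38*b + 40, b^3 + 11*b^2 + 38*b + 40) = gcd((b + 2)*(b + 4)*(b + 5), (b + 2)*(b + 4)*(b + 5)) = b^3 + 11*b^2 + 38*b + 40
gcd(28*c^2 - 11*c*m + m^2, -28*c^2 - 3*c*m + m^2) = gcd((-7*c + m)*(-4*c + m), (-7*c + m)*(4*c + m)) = 7*c - m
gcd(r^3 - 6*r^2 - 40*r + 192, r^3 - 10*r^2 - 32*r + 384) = r^2 - 2*r - 48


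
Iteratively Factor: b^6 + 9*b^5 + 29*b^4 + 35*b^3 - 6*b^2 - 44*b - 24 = (b + 3)*(b^5 + 6*b^4 + 11*b^3 + 2*b^2 - 12*b - 8) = (b + 1)*(b + 3)*(b^4 + 5*b^3 + 6*b^2 - 4*b - 8) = (b + 1)*(b + 2)*(b + 3)*(b^3 + 3*b^2 - 4) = (b + 1)*(b + 2)^2*(b + 3)*(b^2 + b - 2) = (b + 1)*(b + 2)^3*(b + 3)*(b - 1)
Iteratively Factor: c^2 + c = (c)*(c + 1)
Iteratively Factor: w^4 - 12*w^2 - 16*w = (w)*(w^3 - 12*w - 16) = w*(w - 4)*(w^2 + 4*w + 4) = w*(w - 4)*(w + 2)*(w + 2)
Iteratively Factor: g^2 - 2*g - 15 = (g + 3)*(g - 5)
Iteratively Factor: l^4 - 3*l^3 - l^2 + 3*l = (l + 1)*(l^3 - 4*l^2 + 3*l) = l*(l + 1)*(l^2 - 4*l + 3) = l*(l - 1)*(l + 1)*(l - 3)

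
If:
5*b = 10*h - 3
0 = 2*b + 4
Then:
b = -2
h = -7/10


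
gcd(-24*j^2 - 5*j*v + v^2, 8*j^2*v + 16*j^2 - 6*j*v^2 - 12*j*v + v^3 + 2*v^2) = 1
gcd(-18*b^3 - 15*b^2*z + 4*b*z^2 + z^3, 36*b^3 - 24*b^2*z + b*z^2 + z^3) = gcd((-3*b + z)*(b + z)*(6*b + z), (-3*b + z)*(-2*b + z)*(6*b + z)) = -18*b^2 + 3*b*z + z^2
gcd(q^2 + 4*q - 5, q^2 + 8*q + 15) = q + 5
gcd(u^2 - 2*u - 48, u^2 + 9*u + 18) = u + 6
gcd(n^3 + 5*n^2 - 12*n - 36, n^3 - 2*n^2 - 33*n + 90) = n^2 + 3*n - 18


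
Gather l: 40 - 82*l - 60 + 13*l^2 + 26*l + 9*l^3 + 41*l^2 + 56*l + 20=9*l^3 + 54*l^2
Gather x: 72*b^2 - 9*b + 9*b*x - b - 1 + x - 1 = 72*b^2 - 10*b + x*(9*b + 1) - 2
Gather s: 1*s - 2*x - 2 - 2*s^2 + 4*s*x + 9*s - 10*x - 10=-2*s^2 + s*(4*x + 10) - 12*x - 12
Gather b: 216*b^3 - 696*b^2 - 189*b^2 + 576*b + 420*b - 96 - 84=216*b^3 - 885*b^2 + 996*b - 180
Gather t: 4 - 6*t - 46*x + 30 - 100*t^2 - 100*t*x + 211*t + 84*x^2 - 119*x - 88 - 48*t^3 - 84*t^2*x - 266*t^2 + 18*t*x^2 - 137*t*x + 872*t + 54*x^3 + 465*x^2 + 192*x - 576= -48*t^3 + t^2*(-84*x - 366) + t*(18*x^2 - 237*x + 1077) + 54*x^3 + 549*x^2 + 27*x - 630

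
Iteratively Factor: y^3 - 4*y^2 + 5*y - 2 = (y - 2)*(y^2 - 2*y + 1) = (y - 2)*(y - 1)*(y - 1)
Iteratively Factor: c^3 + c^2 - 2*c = (c + 2)*(c^2 - c) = c*(c + 2)*(c - 1)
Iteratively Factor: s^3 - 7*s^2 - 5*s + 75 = (s - 5)*(s^2 - 2*s - 15) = (s - 5)^2*(s + 3)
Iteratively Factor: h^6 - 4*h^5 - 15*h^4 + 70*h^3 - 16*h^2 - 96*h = (h - 4)*(h^5 - 15*h^3 + 10*h^2 + 24*h) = (h - 4)*(h - 3)*(h^4 + 3*h^3 - 6*h^2 - 8*h) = h*(h - 4)*(h - 3)*(h^3 + 3*h^2 - 6*h - 8) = h*(h - 4)*(h - 3)*(h + 4)*(h^2 - h - 2) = h*(h - 4)*(h - 3)*(h + 1)*(h + 4)*(h - 2)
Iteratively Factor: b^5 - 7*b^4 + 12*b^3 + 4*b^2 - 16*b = (b - 2)*(b^4 - 5*b^3 + 2*b^2 + 8*b) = b*(b - 2)*(b^3 - 5*b^2 + 2*b + 8) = b*(b - 2)^2*(b^2 - 3*b - 4) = b*(b - 4)*(b - 2)^2*(b + 1)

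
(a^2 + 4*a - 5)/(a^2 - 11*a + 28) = (a^2 + 4*a - 5)/(a^2 - 11*a + 28)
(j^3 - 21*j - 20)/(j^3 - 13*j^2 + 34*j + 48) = (j^2 - j - 20)/(j^2 - 14*j + 48)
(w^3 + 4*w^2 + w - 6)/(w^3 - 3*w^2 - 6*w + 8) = (w + 3)/(w - 4)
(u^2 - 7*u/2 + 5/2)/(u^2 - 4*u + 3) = (u - 5/2)/(u - 3)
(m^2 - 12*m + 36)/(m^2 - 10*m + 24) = (m - 6)/(m - 4)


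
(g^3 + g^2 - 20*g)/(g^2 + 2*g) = (g^2 + g - 20)/(g + 2)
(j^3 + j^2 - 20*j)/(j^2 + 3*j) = (j^2 + j - 20)/(j + 3)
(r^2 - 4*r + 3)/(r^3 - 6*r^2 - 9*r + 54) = (r - 1)/(r^2 - 3*r - 18)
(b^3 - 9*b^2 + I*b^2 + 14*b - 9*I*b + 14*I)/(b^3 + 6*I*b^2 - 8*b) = (b^3 + b^2*(-9 + I) + b*(14 - 9*I) + 14*I)/(b*(b^2 + 6*I*b - 8))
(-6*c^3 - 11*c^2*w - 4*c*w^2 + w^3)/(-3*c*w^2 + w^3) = (6*c^3 + 11*c^2*w + 4*c*w^2 - w^3)/(w^2*(3*c - w))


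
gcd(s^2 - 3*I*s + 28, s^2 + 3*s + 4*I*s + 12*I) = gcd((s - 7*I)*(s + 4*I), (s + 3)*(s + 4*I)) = s + 4*I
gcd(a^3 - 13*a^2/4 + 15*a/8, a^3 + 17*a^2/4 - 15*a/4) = a^2 - 3*a/4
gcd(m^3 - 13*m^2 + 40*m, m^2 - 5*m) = m^2 - 5*m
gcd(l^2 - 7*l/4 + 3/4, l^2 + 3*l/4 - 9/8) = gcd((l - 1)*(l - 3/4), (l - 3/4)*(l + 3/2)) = l - 3/4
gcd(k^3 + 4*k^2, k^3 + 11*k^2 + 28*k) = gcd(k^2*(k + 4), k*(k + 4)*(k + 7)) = k^2 + 4*k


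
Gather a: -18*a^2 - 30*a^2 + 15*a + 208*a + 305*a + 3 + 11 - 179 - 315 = -48*a^2 + 528*a - 480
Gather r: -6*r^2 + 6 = 6 - 6*r^2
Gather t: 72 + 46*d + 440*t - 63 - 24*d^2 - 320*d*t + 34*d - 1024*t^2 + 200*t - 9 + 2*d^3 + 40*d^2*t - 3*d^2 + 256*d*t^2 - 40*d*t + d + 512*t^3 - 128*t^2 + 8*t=2*d^3 - 27*d^2 + 81*d + 512*t^3 + t^2*(256*d - 1152) + t*(40*d^2 - 360*d + 648)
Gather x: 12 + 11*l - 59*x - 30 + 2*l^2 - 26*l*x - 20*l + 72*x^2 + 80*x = 2*l^2 - 9*l + 72*x^2 + x*(21 - 26*l) - 18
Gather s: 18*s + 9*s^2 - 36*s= 9*s^2 - 18*s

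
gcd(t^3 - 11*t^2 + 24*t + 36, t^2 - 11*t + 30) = t - 6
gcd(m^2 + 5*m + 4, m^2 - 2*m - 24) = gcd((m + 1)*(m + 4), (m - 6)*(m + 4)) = m + 4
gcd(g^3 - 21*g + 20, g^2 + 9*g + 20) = g + 5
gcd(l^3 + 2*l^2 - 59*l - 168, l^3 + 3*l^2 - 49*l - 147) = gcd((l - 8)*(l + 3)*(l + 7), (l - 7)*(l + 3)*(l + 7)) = l^2 + 10*l + 21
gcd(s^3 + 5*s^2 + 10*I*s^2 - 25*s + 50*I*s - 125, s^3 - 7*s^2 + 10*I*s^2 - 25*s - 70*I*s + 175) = s^2 + 10*I*s - 25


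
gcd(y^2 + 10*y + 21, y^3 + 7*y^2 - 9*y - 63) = y^2 + 10*y + 21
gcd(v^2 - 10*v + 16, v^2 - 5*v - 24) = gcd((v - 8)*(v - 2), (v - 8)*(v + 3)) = v - 8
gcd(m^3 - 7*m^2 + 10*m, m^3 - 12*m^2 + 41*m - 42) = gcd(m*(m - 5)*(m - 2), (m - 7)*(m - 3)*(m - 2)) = m - 2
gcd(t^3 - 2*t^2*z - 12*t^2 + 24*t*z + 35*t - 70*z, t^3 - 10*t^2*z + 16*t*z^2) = -t + 2*z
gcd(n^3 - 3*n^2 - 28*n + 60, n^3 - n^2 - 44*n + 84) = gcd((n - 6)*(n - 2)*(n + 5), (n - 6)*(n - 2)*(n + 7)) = n^2 - 8*n + 12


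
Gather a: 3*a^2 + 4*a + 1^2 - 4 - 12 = 3*a^2 + 4*a - 15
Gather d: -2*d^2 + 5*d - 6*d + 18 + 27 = -2*d^2 - d + 45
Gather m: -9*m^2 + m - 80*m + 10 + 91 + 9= -9*m^2 - 79*m + 110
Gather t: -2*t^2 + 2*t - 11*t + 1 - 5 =-2*t^2 - 9*t - 4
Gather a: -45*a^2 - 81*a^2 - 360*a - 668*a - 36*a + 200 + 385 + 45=-126*a^2 - 1064*a + 630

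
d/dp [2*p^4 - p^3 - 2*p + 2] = 8*p^3 - 3*p^2 - 2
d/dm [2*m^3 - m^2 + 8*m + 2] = 6*m^2 - 2*m + 8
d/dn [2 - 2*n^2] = -4*n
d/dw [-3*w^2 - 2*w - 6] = -6*w - 2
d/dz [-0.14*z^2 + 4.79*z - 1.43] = 4.79 - 0.28*z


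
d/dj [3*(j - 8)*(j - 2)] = 6*j - 30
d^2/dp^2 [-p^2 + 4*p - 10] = -2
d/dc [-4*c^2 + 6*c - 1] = 6 - 8*c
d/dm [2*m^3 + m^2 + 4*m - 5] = 6*m^2 + 2*m + 4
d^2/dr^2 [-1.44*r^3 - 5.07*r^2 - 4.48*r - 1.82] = -8.64*r - 10.14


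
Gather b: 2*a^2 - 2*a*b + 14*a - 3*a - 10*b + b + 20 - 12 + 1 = 2*a^2 + 11*a + b*(-2*a - 9) + 9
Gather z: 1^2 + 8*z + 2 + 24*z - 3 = 32*z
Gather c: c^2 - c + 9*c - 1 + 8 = c^2 + 8*c + 7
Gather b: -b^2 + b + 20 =-b^2 + b + 20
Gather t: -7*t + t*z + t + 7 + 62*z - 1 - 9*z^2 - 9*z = t*(z - 6) - 9*z^2 + 53*z + 6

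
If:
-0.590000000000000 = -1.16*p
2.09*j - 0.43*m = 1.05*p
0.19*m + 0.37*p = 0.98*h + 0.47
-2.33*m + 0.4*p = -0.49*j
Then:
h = -0.26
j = 0.29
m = 0.15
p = 0.51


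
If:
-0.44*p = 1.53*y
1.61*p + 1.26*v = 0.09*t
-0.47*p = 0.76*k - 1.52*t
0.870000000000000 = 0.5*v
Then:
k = 48.72 - 122.258672248804*y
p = -3.47727272727273*y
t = 24.36 - 62.2045454545455*y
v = 1.74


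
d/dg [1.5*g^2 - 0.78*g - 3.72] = 3.0*g - 0.78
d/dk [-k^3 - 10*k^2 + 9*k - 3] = -3*k^2 - 20*k + 9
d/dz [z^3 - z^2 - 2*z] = 3*z^2 - 2*z - 2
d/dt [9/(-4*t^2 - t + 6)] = 9*(8*t + 1)/(4*t^2 + t - 6)^2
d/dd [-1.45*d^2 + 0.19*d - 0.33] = 0.19 - 2.9*d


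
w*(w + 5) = w^2 + 5*w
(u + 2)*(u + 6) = u^2 + 8*u + 12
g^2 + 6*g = g*(g + 6)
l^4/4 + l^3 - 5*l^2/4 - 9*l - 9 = (l/4 + 1/2)*(l - 3)*(l + 2)*(l + 3)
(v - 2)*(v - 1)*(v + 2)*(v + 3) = v^4 + 2*v^3 - 7*v^2 - 8*v + 12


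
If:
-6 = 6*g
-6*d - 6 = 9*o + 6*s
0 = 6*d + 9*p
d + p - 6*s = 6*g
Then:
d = 18*s - 18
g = -1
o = 34/3 - 38*s/3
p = 12 - 12*s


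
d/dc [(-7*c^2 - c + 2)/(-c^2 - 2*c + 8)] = (13*c^2 - 108*c - 4)/(c^4 + 4*c^3 - 12*c^2 - 32*c + 64)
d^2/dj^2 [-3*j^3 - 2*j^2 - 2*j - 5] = -18*j - 4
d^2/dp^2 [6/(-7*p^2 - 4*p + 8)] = 12*(49*p^2 + 28*p - 4*(7*p + 2)^2 - 56)/(7*p^2 + 4*p - 8)^3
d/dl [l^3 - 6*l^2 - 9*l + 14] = 3*l^2 - 12*l - 9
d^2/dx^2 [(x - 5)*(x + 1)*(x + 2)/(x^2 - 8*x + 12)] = 2*(23*x^3 - 246*x^2 + 1140*x - 2056)/(x^6 - 24*x^5 + 228*x^4 - 1088*x^3 + 2736*x^2 - 3456*x + 1728)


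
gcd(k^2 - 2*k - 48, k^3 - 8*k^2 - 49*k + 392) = k - 8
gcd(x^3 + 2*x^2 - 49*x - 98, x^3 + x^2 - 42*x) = x + 7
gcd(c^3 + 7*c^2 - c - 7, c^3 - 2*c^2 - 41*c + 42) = c - 1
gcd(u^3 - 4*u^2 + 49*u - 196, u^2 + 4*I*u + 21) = u + 7*I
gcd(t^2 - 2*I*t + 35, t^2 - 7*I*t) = t - 7*I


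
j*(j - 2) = j^2 - 2*j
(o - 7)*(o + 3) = o^2 - 4*o - 21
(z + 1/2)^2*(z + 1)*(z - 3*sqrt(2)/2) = z^4 - 3*sqrt(2)*z^3/2 + 2*z^3 - 3*sqrt(2)*z^2 + 5*z^2/4 - 15*sqrt(2)*z/8 + z/4 - 3*sqrt(2)/8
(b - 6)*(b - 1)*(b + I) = b^3 - 7*b^2 + I*b^2 + 6*b - 7*I*b + 6*I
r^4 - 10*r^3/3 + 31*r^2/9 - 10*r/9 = r*(r - 5/3)*(r - 1)*(r - 2/3)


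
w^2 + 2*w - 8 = (w - 2)*(w + 4)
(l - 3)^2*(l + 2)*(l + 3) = l^4 - l^3 - 15*l^2 + 9*l + 54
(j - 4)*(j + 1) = j^2 - 3*j - 4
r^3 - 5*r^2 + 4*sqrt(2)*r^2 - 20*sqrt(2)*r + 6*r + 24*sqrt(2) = (r - 3)*(r - 2)*(r + 4*sqrt(2))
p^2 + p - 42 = (p - 6)*(p + 7)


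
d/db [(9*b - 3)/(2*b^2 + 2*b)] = 3*(-3*b^2 + 2*b + 1)/(2*b^2*(b^2 + 2*b + 1))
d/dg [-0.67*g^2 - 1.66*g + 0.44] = -1.34*g - 1.66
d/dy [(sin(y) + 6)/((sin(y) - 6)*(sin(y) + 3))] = -(sin(y) + 12)*sin(y)*cos(y)/((sin(y) - 6)^2*(sin(y) + 3)^2)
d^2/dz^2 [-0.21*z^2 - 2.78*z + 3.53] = -0.420000000000000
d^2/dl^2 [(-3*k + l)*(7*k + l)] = 2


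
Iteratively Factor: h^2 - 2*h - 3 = (h + 1)*(h - 3)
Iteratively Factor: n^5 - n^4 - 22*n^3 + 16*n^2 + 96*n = (n - 4)*(n^4 + 3*n^3 - 10*n^2 - 24*n) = (n - 4)*(n + 4)*(n^3 - n^2 - 6*n) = (n - 4)*(n + 2)*(n + 4)*(n^2 - 3*n) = n*(n - 4)*(n + 2)*(n + 4)*(n - 3)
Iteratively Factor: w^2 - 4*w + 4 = (w - 2)*(w - 2)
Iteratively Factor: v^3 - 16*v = (v - 4)*(v^2 + 4*v) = v*(v - 4)*(v + 4)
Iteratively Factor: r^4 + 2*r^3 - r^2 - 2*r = (r)*(r^3 + 2*r^2 - r - 2) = r*(r - 1)*(r^2 + 3*r + 2) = r*(r - 1)*(r + 1)*(r + 2)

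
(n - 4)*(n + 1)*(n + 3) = n^3 - 13*n - 12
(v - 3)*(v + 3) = v^2 - 9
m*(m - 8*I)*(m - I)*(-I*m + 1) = -I*m^4 - 8*m^3 - I*m^2 - 8*m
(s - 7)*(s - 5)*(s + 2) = s^3 - 10*s^2 + 11*s + 70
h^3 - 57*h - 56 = (h - 8)*(h + 1)*(h + 7)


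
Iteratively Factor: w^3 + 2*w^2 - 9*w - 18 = (w + 3)*(w^2 - w - 6) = (w - 3)*(w + 3)*(w + 2)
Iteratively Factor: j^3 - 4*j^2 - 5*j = (j + 1)*(j^2 - 5*j) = j*(j + 1)*(j - 5)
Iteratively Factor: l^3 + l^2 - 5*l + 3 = (l - 1)*(l^2 + 2*l - 3) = (l - 1)^2*(l + 3)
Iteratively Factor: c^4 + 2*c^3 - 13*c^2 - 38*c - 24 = (c + 3)*(c^3 - c^2 - 10*c - 8) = (c + 1)*(c + 3)*(c^2 - 2*c - 8) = (c + 1)*(c + 2)*(c + 3)*(c - 4)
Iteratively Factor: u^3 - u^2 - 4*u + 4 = (u - 2)*(u^2 + u - 2) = (u - 2)*(u - 1)*(u + 2)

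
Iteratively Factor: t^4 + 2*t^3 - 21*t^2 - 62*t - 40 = (t - 5)*(t^3 + 7*t^2 + 14*t + 8) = (t - 5)*(t + 4)*(t^2 + 3*t + 2) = (t - 5)*(t + 2)*(t + 4)*(t + 1)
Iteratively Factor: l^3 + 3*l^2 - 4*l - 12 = (l + 3)*(l^2 - 4) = (l - 2)*(l + 3)*(l + 2)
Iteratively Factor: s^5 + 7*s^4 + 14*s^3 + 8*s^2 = (s + 1)*(s^4 + 6*s^3 + 8*s^2) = s*(s + 1)*(s^3 + 6*s^2 + 8*s) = s*(s + 1)*(s + 2)*(s^2 + 4*s) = s*(s + 1)*(s + 2)*(s + 4)*(s)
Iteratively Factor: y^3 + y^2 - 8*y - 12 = (y + 2)*(y^2 - y - 6) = (y + 2)^2*(y - 3)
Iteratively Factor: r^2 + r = (r)*(r + 1)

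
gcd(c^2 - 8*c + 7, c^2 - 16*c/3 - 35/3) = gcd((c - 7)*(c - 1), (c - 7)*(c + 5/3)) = c - 7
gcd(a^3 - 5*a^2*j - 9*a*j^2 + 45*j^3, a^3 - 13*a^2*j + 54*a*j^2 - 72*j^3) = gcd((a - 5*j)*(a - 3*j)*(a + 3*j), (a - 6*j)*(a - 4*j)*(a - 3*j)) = a - 3*j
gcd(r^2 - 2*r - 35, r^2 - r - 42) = r - 7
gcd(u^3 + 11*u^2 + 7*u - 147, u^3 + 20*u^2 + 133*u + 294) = u^2 + 14*u + 49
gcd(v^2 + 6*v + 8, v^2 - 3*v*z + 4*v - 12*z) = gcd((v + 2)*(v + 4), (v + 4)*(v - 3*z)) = v + 4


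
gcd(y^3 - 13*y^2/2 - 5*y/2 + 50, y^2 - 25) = y - 5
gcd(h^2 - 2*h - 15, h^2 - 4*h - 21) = h + 3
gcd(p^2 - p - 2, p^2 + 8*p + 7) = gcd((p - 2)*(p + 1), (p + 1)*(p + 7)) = p + 1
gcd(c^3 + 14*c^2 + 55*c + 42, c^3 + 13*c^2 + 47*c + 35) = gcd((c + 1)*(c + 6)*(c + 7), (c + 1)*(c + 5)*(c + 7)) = c^2 + 8*c + 7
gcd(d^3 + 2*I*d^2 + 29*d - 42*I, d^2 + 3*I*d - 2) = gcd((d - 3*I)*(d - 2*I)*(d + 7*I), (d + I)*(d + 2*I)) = 1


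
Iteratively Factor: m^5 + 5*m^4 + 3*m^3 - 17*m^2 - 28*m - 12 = (m - 2)*(m^4 + 7*m^3 + 17*m^2 + 17*m + 6) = (m - 2)*(m + 1)*(m^3 + 6*m^2 + 11*m + 6) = (m - 2)*(m + 1)^2*(m^2 + 5*m + 6) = (m - 2)*(m + 1)^2*(m + 3)*(m + 2)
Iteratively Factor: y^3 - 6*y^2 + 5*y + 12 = (y - 3)*(y^2 - 3*y - 4) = (y - 4)*(y - 3)*(y + 1)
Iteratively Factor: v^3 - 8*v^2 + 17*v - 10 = (v - 5)*(v^2 - 3*v + 2) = (v - 5)*(v - 1)*(v - 2)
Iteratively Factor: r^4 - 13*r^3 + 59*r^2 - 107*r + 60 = (r - 3)*(r^3 - 10*r^2 + 29*r - 20) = (r - 5)*(r - 3)*(r^2 - 5*r + 4) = (r - 5)*(r - 3)*(r - 1)*(r - 4)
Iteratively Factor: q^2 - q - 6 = (q - 3)*(q + 2)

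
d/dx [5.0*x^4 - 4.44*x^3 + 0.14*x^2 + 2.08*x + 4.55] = 20.0*x^3 - 13.32*x^2 + 0.28*x + 2.08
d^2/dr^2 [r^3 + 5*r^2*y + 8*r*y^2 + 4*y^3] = 6*r + 10*y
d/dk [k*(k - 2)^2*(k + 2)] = 4*k^3 - 6*k^2 - 8*k + 8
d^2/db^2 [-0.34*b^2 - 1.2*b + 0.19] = -0.680000000000000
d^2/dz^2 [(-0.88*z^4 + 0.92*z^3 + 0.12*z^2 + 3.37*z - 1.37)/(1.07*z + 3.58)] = (-6.045072*z^4 - 51.828232*z^3 - 114.196272*z^2 + 70.746528*z - 25.879334)/(1.225043*z^3 + 12.296226*z^2 + 41.140644*z + 45.882712)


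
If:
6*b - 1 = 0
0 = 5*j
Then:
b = 1/6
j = 0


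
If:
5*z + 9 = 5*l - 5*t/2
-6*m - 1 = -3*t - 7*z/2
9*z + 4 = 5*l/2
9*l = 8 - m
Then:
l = 10564/10675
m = -9676/10675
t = -13682/10675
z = -362/2135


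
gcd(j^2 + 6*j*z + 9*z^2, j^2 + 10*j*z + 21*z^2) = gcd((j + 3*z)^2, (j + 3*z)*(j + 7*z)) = j + 3*z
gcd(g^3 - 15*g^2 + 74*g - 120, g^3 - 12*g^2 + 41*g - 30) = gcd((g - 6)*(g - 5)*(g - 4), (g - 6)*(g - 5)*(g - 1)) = g^2 - 11*g + 30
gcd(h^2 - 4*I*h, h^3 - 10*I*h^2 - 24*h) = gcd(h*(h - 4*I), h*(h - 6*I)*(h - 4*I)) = h^2 - 4*I*h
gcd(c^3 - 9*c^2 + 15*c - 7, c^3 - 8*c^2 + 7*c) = c^2 - 8*c + 7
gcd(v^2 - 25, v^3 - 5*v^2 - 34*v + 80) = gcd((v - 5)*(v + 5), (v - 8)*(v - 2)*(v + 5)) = v + 5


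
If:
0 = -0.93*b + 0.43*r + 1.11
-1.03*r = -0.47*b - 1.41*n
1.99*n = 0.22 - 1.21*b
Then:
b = 1.08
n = -0.54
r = -0.25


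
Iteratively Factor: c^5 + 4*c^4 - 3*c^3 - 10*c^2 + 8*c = (c - 1)*(c^4 + 5*c^3 + 2*c^2 - 8*c) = c*(c - 1)*(c^3 + 5*c^2 + 2*c - 8) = c*(c - 1)*(c + 2)*(c^2 + 3*c - 4) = c*(c - 1)*(c + 2)*(c + 4)*(c - 1)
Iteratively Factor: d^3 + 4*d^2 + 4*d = (d + 2)*(d^2 + 2*d) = (d + 2)^2*(d)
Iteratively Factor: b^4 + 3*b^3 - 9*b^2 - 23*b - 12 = (b + 1)*(b^3 + 2*b^2 - 11*b - 12) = (b + 1)*(b + 4)*(b^2 - 2*b - 3) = (b + 1)^2*(b + 4)*(b - 3)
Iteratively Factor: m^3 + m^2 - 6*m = (m + 3)*(m^2 - 2*m) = (m - 2)*(m + 3)*(m)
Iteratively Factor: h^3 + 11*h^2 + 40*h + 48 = (h + 4)*(h^2 + 7*h + 12) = (h + 4)^2*(h + 3)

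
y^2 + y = y*(y + 1)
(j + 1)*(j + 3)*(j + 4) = j^3 + 8*j^2 + 19*j + 12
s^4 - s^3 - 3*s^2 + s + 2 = (s - 2)*(s - 1)*(s + 1)^2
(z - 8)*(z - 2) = z^2 - 10*z + 16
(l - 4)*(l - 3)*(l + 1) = l^3 - 6*l^2 + 5*l + 12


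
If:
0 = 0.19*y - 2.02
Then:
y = 10.63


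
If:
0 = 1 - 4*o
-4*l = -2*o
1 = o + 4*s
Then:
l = 1/8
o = 1/4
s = 3/16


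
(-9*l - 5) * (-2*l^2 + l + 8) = 18*l^3 + l^2 - 77*l - 40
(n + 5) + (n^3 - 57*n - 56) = n^3 - 56*n - 51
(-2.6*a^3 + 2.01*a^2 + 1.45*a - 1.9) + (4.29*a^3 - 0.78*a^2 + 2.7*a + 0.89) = 1.69*a^3 + 1.23*a^2 + 4.15*a - 1.01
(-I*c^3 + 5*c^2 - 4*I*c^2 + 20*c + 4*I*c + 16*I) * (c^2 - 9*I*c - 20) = -I*c^5 - 4*c^4 - 4*I*c^4 - 16*c^3 - 21*I*c^3 - 64*c^2 - 84*I*c^2 - 256*c - 80*I*c - 320*I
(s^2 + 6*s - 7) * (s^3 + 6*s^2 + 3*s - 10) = s^5 + 12*s^4 + 32*s^3 - 34*s^2 - 81*s + 70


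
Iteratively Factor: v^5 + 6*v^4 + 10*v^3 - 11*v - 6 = (v + 3)*(v^4 + 3*v^3 + v^2 - 3*v - 2) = (v - 1)*(v + 3)*(v^3 + 4*v^2 + 5*v + 2) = (v - 1)*(v + 1)*(v + 3)*(v^2 + 3*v + 2) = (v - 1)*(v + 1)^2*(v + 3)*(v + 2)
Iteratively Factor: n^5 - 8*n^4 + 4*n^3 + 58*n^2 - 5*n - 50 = (n - 1)*(n^4 - 7*n^3 - 3*n^2 + 55*n + 50) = (n - 5)*(n - 1)*(n^3 - 2*n^2 - 13*n - 10) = (n - 5)^2*(n - 1)*(n^2 + 3*n + 2) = (n - 5)^2*(n - 1)*(n + 1)*(n + 2)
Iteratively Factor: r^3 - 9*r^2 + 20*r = (r - 4)*(r^2 - 5*r) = (r - 5)*(r - 4)*(r)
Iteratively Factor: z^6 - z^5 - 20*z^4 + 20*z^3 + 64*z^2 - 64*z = (z - 2)*(z^5 + z^4 - 18*z^3 - 16*z^2 + 32*z) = z*(z - 2)*(z^4 + z^3 - 18*z^2 - 16*z + 32) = z*(z - 2)*(z + 4)*(z^3 - 3*z^2 - 6*z + 8) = z*(z - 2)*(z - 1)*(z + 4)*(z^2 - 2*z - 8) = z*(z - 2)*(z - 1)*(z + 2)*(z + 4)*(z - 4)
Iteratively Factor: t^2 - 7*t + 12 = (t - 4)*(t - 3)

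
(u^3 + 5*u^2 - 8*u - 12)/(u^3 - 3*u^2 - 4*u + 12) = (u^2 + 7*u + 6)/(u^2 - u - 6)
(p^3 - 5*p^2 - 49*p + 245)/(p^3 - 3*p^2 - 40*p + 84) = (p^2 + 2*p - 35)/(p^2 + 4*p - 12)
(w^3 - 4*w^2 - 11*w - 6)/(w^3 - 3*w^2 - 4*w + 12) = (w^3 - 4*w^2 - 11*w - 6)/(w^3 - 3*w^2 - 4*w + 12)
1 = 1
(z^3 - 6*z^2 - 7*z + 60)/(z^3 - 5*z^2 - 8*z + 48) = (z - 5)/(z - 4)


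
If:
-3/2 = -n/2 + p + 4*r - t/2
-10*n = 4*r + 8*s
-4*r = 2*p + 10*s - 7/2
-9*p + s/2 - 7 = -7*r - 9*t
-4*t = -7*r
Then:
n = -9022/19819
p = -93733/79276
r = -3458/19819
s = 26013/39638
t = -12103/39638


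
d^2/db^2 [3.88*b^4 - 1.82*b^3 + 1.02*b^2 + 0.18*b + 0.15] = 46.56*b^2 - 10.92*b + 2.04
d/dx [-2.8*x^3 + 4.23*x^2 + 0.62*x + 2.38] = -8.4*x^2 + 8.46*x + 0.62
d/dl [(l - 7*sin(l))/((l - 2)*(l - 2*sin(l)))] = (-5*l^2*cos(l) - l^2 + 14*l*sin(l) + 10*l*cos(l) - 14*sin(l)^2 - 10*sin(l))/((l - 2)^2*(l - 2*sin(l))^2)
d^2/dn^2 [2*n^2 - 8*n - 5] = 4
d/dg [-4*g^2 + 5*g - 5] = 5 - 8*g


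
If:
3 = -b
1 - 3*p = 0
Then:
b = -3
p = 1/3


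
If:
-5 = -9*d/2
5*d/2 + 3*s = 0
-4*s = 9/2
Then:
No Solution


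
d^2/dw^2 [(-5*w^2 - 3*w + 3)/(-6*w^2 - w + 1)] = 26*(6*w^3 - 18*w^2 - 1)/(216*w^6 + 108*w^5 - 90*w^4 - 35*w^3 + 15*w^2 + 3*w - 1)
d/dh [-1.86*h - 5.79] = -1.86000000000000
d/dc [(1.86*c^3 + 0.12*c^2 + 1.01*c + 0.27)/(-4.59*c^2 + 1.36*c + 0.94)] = (-8.5374*c^4 + 5.0592*c^3 + 10.0443*c^2 + 2.7042*c + 0.5822)/(21.0681*c^4 - 12.4848*c^3 - 6.7796*c^2 + 2.5568*c + 0.8836)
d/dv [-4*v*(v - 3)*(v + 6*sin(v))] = -24*v^2*cos(v) - 12*v^2 - 48*v*sin(v) + 72*v*cos(v) + 24*v + 72*sin(v)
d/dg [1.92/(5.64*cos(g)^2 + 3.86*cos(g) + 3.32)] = (21.6576*cos(g) + 7.4112)*sin(g)/(5.64*cos(g)^2 + 3.86*cos(g) + 3.32)^2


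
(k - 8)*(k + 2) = k^2 - 6*k - 16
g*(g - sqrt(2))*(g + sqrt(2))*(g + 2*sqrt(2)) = g^4 + 2*sqrt(2)*g^3 - 2*g^2 - 4*sqrt(2)*g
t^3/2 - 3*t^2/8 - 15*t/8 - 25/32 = (t/2 + 1/4)*(t - 5/2)*(t + 5/4)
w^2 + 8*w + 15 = (w + 3)*(w + 5)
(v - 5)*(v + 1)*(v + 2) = v^3 - 2*v^2 - 13*v - 10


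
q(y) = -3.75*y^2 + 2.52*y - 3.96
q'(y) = 2.52 - 7.5*y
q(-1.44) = -15.36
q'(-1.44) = 13.32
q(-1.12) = -11.49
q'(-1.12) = 10.92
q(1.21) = -6.40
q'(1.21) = -6.56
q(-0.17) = -4.50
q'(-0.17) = 3.80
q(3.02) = -30.55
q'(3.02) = -20.13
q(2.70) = -24.49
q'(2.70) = -17.73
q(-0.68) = -7.41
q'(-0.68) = 7.62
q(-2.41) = -31.81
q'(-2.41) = 20.60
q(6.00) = -123.84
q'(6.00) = -42.48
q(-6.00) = -154.08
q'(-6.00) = 47.52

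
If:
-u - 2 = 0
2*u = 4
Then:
No Solution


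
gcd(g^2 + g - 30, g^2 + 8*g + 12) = g + 6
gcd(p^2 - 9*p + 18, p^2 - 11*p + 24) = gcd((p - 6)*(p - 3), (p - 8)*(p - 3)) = p - 3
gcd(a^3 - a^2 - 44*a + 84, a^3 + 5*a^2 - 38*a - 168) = a^2 + a - 42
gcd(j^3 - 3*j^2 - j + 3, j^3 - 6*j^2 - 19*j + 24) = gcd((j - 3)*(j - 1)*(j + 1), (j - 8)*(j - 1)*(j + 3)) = j - 1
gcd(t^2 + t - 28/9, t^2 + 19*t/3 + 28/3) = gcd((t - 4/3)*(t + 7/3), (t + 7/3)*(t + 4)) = t + 7/3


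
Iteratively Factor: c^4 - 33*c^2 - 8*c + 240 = (c - 5)*(c^3 + 5*c^2 - 8*c - 48) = (c - 5)*(c + 4)*(c^2 + c - 12) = (c - 5)*(c - 3)*(c + 4)*(c + 4)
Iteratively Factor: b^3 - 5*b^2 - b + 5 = (b + 1)*(b^2 - 6*b + 5) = (b - 5)*(b + 1)*(b - 1)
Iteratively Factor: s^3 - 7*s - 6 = (s - 3)*(s^2 + 3*s + 2) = (s - 3)*(s + 2)*(s + 1)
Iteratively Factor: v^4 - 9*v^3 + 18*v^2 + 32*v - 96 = (v - 3)*(v^3 - 6*v^2 + 32) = (v - 4)*(v - 3)*(v^2 - 2*v - 8) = (v - 4)*(v - 3)*(v + 2)*(v - 4)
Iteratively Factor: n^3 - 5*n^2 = (n)*(n^2 - 5*n) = n^2*(n - 5)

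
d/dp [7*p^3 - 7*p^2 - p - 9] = 21*p^2 - 14*p - 1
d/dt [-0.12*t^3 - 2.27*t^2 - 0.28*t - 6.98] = -0.36*t^2 - 4.54*t - 0.28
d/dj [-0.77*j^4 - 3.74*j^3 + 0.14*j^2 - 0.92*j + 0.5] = -3.08*j^3 - 11.22*j^2 + 0.28*j - 0.92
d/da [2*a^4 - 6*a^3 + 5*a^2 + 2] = 2*a*(4*a^2 - 9*a + 5)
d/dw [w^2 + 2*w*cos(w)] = -2*w*sin(w) + 2*w + 2*cos(w)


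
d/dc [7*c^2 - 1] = 14*c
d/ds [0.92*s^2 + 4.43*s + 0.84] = 1.84*s + 4.43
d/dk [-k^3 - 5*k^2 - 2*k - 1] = -3*k^2 - 10*k - 2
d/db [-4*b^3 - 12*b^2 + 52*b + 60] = -12*b^2 - 24*b + 52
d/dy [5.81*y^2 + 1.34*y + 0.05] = 11.62*y + 1.34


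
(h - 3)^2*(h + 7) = h^3 + h^2 - 33*h + 63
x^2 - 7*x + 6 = (x - 6)*(x - 1)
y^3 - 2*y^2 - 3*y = y*(y - 3)*(y + 1)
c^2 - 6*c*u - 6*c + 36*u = (c - 6)*(c - 6*u)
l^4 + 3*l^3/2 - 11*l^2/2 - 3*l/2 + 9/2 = (l - 3/2)*(l - 1)*(l + 1)*(l + 3)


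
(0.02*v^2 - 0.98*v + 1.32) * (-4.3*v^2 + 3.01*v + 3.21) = -0.086*v^4 + 4.2742*v^3 - 8.5616*v^2 + 0.8274*v + 4.2372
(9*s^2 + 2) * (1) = 9*s^2 + 2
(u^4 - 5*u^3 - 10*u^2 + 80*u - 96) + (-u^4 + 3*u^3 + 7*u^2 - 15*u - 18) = -2*u^3 - 3*u^2 + 65*u - 114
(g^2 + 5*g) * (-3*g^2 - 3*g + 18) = -3*g^4 - 18*g^3 + 3*g^2 + 90*g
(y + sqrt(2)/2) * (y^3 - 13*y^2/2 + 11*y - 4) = y^4 - 13*y^3/2 + sqrt(2)*y^3/2 - 13*sqrt(2)*y^2/4 + 11*y^2 - 4*y + 11*sqrt(2)*y/2 - 2*sqrt(2)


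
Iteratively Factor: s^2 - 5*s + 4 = (s - 4)*(s - 1)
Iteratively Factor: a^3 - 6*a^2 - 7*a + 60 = (a - 5)*(a^2 - a - 12) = (a - 5)*(a + 3)*(a - 4)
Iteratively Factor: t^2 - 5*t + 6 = (t - 3)*(t - 2)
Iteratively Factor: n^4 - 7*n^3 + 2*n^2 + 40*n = (n)*(n^3 - 7*n^2 + 2*n + 40) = n*(n - 5)*(n^2 - 2*n - 8) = n*(n - 5)*(n + 2)*(n - 4)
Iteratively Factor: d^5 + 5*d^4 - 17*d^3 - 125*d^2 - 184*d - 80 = (d - 5)*(d^4 + 10*d^3 + 33*d^2 + 40*d + 16) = (d - 5)*(d + 1)*(d^3 + 9*d^2 + 24*d + 16) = (d - 5)*(d + 1)*(d + 4)*(d^2 + 5*d + 4) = (d - 5)*(d + 1)*(d + 4)^2*(d + 1)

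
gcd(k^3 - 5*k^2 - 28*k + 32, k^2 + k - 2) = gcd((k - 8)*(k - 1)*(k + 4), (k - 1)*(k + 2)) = k - 1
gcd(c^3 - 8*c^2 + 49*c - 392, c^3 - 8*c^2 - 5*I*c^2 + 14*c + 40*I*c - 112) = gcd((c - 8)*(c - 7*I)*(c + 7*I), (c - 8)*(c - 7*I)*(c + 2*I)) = c^2 + c*(-8 - 7*I) + 56*I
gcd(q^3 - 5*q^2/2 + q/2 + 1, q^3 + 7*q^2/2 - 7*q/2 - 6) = 1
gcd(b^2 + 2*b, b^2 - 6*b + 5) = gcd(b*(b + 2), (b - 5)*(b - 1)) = 1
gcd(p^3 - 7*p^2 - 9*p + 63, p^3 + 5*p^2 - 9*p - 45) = p^2 - 9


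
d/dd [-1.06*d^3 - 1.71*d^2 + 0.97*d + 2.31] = -3.18*d^2 - 3.42*d + 0.97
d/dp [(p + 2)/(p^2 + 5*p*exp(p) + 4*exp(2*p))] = (p^2 + 5*p*exp(p) - (p + 2)*(5*p*exp(p) + 2*p + 8*exp(2*p) + 5*exp(p)) + 4*exp(2*p))/(p^2 + 5*p*exp(p) + 4*exp(2*p))^2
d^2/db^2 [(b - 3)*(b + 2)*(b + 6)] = 6*b + 10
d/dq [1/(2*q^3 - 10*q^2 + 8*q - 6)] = (-3*q^2 + 10*q - 4)/(2*(q^3 - 5*q^2 + 4*q - 3)^2)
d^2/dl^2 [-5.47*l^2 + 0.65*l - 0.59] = -10.9400000000000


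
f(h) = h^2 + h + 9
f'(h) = 2*h + 1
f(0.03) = 9.03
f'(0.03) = 1.06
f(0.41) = 9.58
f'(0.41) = 1.82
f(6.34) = 55.54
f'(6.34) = 13.68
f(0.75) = 10.31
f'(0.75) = 2.50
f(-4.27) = 22.96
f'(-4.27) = -7.54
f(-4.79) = 27.15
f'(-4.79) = -8.58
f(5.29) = 42.27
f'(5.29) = 11.58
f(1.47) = 12.63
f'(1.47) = 3.94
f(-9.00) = 81.00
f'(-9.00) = -17.00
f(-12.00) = 141.00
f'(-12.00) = -23.00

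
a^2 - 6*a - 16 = (a - 8)*(a + 2)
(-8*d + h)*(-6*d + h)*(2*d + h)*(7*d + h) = 672*d^4 + 236*d^3*h - 64*d^2*h^2 - 5*d*h^3 + h^4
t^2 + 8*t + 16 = (t + 4)^2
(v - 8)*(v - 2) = v^2 - 10*v + 16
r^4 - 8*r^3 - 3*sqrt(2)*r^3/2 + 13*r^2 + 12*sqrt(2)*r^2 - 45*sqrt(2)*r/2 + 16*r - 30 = (r - 5)*(r - 3)*(r - 2*sqrt(2))*(r + sqrt(2)/2)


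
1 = 1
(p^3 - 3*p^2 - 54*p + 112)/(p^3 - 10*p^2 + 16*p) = (p + 7)/p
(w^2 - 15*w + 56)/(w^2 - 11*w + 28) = (w - 8)/(w - 4)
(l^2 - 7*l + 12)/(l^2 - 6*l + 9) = (l - 4)/(l - 3)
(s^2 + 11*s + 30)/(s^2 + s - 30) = (s + 5)/(s - 5)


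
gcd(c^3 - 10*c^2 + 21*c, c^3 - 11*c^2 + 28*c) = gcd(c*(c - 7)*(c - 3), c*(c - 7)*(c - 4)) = c^2 - 7*c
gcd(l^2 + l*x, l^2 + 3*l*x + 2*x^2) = l + x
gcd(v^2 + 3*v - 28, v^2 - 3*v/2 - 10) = v - 4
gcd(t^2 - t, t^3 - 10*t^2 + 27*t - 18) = t - 1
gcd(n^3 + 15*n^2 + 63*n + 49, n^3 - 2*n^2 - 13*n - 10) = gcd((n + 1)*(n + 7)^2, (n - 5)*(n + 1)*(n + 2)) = n + 1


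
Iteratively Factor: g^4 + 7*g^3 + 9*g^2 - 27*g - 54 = (g + 3)*(g^3 + 4*g^2 - 3*g - 18) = (g + 3)^2*(g^2 + g - 6) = (g - 2)*(g + 3)^2*(g + 3)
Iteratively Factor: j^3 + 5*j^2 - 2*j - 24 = (j - 2)*(j^2 + 7*j + 12) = (j - 2)*(j + 3)*(j + 4)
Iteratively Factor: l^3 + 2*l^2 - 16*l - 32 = (l + 4)*(l^2 - 2*l - 8) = (l + 2)*(l + 4)*(l - 4)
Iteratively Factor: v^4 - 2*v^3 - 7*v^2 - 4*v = (v + 1)*(v^3 - 3*v^2 - 4*v) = v*(v + 1)*(v^2 - 3*v - 4) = v*(v + 1)^2*(v - 4)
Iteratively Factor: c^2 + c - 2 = (c - 1)*(c + 2)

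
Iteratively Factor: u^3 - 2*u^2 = (u)*(u^2 - 2*u) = u^2*(u - 2)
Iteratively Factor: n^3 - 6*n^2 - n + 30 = (n - 5)*(n^2 - n - 6) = (n - 5)*(n - 3)*(n + 2)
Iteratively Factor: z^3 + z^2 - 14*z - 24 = (z + 3)*(z^2 - 2*z - 8) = (z + 2)*(z + 3)*(z - 4)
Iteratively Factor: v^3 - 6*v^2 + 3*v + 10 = (v - 2)*(v^2 - 4*v - 5) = (v - 2)*(v + 1)*(v - 5)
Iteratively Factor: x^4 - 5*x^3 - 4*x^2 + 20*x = (x + 2)*(x^3 - 7*x^2 + 10*x) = (x - 5)*(x + 2)*(x^2 - 2*x) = (x - 5)*(x - 2)*(x + 2)*(x)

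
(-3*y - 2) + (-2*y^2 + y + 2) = -2*y^2 - 2*y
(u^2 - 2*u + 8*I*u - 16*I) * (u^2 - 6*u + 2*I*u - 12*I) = u^4 - 8*u^3 + 10*I*u^3 - 4*u^2 - 80*I*u^2 + 128*u + 120*I*u - 192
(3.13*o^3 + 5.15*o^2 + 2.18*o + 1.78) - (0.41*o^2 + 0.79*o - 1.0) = 3.13*o^3 + 4.74*o^2 + 1.39*o + 2.78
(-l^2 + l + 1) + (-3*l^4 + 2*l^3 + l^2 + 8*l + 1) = -3*l^4 + 2*l^3 + 9*l + 2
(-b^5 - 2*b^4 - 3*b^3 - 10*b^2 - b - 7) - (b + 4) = -b^5 - 2*b^4 - 3*b^3 - 10*b^2 - 2*b - 11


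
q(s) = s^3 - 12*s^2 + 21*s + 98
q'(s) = 3*s^2 - 24*s + 21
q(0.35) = 103.92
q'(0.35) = 12.97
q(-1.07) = 60.57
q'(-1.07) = 50.11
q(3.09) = 77.82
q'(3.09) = -24.52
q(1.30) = 107.22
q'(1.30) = -5.13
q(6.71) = 0.73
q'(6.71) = -4.97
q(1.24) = 107.50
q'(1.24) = -4.15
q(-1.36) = 44.73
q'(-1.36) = 59.19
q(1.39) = 106.69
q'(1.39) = -6.56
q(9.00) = 44.00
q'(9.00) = 48.00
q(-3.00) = -100.00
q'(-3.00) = 120.00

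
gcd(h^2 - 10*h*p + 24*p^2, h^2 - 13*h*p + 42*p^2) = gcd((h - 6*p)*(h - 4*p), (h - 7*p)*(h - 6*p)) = -h + 6*p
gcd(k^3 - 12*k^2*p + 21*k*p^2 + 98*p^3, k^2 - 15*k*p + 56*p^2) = -k + 7*p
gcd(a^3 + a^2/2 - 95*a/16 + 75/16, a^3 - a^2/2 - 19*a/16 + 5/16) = a - 5/4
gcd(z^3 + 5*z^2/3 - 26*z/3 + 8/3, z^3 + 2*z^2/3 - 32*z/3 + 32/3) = z^2 + 2*z - 8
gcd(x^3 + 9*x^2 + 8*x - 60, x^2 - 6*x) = 1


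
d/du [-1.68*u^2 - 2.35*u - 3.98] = -3.36*u - 2.35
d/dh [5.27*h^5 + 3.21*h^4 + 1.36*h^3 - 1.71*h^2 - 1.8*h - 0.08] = 26.35*h^4 + 12.84*h^3 + 4.08*h^2 - 3.42*h - 1.8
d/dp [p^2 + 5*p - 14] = 2*p + 5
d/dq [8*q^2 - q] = 16*q - 1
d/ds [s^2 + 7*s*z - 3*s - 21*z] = 2*s + 7*z - 3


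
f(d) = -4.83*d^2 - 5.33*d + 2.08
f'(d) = -9.66*d - 5.33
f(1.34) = -13.73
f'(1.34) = -18.27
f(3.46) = -74.18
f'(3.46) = -38.75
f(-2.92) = -23.54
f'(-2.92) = 22.88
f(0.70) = -4.02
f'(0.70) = -12.09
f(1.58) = -18.40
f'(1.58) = -20.59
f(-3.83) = -48.36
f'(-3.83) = 31.67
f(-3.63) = -42.22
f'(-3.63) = 29.74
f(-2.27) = -10.71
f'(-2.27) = 16.60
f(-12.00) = -629.48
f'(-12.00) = 110.59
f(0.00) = 2.08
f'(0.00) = -5.33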